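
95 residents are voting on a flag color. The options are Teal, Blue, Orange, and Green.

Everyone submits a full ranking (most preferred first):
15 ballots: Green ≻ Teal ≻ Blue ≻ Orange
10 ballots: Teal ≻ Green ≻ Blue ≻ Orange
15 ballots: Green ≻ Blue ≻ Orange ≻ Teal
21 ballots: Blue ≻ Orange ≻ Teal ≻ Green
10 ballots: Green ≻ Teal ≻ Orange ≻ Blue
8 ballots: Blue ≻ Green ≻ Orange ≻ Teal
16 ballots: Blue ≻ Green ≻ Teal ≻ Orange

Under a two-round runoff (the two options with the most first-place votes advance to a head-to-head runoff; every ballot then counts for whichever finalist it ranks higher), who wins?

Green

Round 1 first-place votes: Teal 10, Blue 45, Orange 0, Green 40. Blue and Green advance.
Runoff: Blue is ranked above Green on 45 ballots, Green above Blue on 50.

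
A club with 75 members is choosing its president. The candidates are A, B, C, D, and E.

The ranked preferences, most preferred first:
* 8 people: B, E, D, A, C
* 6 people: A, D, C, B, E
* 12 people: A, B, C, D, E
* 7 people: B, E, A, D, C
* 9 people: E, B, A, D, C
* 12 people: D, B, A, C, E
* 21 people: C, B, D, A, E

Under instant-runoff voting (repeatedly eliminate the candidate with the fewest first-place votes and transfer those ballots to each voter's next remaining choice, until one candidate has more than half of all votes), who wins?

B

Round 1: A 18, B 15, C 21, D 12, E 9. E eliminated.
Round 2: A 18, B 24, C 21, D 12. D eliminated.
Round 3: A 18, B 36, C 21. A eliminated.
Round 4: B 48, C 27. B has a majority (≥38).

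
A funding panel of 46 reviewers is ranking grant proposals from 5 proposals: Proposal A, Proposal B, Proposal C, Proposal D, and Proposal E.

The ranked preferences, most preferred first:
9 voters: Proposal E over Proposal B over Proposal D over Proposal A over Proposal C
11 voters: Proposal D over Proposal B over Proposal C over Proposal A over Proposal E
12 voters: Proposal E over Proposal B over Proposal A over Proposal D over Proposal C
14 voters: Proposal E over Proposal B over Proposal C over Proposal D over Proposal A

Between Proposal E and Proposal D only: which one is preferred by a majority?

Proposal E is ranked above Proposal D on 35 ballots; Proposal D above Proposal E on 11.

Proposal E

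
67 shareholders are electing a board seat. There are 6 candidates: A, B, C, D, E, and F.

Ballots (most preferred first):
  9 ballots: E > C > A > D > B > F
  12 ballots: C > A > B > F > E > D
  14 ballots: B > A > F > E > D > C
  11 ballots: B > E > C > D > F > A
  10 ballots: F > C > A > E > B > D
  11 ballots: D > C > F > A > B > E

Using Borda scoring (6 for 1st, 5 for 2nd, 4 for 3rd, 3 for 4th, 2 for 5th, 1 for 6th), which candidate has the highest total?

C

A: 9×4 + 12×5 + 14×5 + 11×1 + 10×4 + 11×3 = 250
B: 9×2 + 12×4 + 14×6 + 11×6 + 10×2 + 11×2 = 258
C: 9×5 + 12×6 + 14×1 + 11×4 + 10×5 + 11×5 = 280
D: 9×3 + 12×1 + 14×2 + 11×3 + 10×1 + 11×6 = 176
E: 9×6 + 12×2 + 14×3 + 11×5 + 10×3 + 11×1 = 216
F: 9×1 + 12×3 + 14×4 + 11×2 + 10×6 + 11×4 = 227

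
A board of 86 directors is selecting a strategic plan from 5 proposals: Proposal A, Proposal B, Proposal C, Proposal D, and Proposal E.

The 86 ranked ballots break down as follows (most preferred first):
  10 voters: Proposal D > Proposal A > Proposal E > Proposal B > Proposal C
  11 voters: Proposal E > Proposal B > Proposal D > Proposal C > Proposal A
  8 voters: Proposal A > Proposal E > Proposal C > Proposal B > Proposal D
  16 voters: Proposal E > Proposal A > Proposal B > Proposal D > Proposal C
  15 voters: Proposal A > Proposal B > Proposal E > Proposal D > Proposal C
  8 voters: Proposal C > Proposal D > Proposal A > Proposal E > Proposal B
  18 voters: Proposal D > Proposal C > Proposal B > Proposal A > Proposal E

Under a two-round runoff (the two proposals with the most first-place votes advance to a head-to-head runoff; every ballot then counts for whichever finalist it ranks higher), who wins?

Round 1 first-place votes: Proposal A 23, Proposal B 0, Proposal C 8, Proposal D 28, Proposal E 27. Proposal D and Proposal E advance.
Runoff: Proposal D is ranked above Proposal E on 36 ballots, Proposal E above Proposal D on 50.

Proposal E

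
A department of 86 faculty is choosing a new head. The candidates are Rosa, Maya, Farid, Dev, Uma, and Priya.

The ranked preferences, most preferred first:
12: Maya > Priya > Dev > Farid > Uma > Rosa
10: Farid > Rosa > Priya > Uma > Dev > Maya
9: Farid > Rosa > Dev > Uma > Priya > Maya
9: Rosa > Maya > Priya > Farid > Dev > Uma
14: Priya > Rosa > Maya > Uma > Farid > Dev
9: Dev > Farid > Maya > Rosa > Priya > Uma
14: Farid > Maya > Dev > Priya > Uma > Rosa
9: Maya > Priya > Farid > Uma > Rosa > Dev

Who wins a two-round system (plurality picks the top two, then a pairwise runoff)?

Maya

Round 1 first-place votes: Rosa 9, Maya 21, Farid 33, Dev 9, Uma 0, Priya 14. Farid and Maya advance.
Runoff: Farid is ranked above Maya on 42 ballots, Maya above Farid on 44.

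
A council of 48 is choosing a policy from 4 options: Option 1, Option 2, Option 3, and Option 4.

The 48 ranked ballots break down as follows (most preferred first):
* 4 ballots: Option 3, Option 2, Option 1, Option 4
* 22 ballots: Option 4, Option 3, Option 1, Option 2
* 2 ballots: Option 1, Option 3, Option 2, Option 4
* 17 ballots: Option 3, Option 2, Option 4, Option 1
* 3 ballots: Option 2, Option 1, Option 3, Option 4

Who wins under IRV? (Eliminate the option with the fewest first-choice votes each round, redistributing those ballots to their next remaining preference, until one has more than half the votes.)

Option 3

Round 1: Option 1 2, Option 2 3, Option 3 21, Option 4 22. Option 1 eliminated.
Round 2: Option 2 3, Option 3 23, Option 4 22. Option 2 eliminated.
Round 3: Option 3 26, Option 4 22. Option 3 has a majority (≥25).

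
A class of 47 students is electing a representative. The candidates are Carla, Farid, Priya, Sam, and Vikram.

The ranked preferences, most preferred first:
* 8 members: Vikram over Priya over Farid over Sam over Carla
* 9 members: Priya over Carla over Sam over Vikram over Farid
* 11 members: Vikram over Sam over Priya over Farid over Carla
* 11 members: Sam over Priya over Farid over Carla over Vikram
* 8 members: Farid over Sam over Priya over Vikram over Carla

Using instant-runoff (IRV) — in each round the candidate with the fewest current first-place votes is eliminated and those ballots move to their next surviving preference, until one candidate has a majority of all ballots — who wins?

Sam

Round 1: Carla 0, Farid 8, Priya 9, Sam 11, Vikram 19. Carla eliminated.
Round 2: Farid 8, Priya 9, Sam 11, Vikram 19. Farid eliminated.
Round 3: Priya 9, Sam 19, Vikram 19. Priya eliminated.
Round 4: Sam 28, Vikram 19. Sam has a majority (≥24).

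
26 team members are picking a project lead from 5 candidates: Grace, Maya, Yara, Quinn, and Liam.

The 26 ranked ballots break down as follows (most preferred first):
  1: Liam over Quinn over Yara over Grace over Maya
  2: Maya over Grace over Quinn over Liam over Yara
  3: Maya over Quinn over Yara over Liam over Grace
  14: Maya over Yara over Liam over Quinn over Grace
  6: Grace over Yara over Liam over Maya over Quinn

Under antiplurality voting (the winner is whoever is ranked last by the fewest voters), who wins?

Liam

Last-place votes: Grace 17, Maya 1, Yara 2, Quinn 6, Liam 0.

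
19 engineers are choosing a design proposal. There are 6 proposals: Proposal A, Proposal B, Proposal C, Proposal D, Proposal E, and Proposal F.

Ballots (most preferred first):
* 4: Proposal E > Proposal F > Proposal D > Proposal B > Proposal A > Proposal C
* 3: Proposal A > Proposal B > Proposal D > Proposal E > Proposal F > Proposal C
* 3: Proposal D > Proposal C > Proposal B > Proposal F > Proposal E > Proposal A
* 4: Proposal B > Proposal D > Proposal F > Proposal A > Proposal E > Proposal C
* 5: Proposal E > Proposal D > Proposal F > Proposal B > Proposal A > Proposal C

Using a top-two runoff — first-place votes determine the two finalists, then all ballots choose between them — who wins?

Round 1 first-place votes: Proposal A 3, Proposal B 4, Proposal C 0, Proposal D 3, Proposal E 9, Proposal F 0. Proposal E and Proposal B advance.
Runoff: Proposal E is ranked above Proposal B on 9 ballots, Proposal B above Proposal E on 10.

Proposal B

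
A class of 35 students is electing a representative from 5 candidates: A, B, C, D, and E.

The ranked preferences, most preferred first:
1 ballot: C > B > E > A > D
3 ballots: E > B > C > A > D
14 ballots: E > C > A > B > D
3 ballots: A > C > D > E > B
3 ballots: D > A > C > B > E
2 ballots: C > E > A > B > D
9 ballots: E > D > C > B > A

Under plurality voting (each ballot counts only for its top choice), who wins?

First-place votes: A 3, B 0, C 3, D 3, E 26.

E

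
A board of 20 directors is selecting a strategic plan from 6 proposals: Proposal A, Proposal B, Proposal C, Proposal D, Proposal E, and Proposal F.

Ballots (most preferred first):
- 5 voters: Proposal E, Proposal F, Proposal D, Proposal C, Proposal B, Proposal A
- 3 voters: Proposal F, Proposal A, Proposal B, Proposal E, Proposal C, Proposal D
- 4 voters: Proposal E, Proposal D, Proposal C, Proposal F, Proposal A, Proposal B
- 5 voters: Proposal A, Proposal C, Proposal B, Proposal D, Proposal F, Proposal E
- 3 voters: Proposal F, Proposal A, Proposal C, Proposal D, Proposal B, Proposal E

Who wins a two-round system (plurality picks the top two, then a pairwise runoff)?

Proposal F

Round 1 first-place votes: Proposal A 5, Proposal B 0, Proposal C 0, Proposal D 0, Proposal E 9, Proposal F 6. Proposal E and Proposal F advance.
Runoff: Proposal E is ranked above Proposal F on 9 ballots, Proposal F above Proposal E on 11.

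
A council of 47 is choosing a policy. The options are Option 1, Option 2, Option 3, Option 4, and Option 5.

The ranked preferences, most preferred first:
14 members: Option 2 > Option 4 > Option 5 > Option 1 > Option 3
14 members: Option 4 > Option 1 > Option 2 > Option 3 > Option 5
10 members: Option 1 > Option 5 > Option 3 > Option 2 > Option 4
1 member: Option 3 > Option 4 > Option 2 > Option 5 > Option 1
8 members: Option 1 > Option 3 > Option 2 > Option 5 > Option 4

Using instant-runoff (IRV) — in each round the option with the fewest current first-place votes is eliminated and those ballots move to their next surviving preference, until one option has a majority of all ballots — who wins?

Round 1: Option 1 18, Option 2 14, Option 3 1, Option 4 14, Option 5 0. Option 5 eliminated.
Round 2: Option 1 18, Option 2 14, Option 3 1, Option 4 14. Option 3 eliminated.
Round 3: Option 1 18, Option 2 14, Option 4 15. Option 2 eliminated.
Round 4: Option 1 18, Option 4 29. Option 4 has a majority (≥24).

Option 4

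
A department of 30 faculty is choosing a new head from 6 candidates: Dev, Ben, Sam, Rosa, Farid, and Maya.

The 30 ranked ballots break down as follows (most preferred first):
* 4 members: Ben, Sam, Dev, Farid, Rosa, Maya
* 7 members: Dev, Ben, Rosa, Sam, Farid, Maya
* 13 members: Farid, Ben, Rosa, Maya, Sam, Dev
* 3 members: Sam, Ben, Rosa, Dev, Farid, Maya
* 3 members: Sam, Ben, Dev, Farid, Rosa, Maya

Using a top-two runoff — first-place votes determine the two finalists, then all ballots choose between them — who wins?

Round 1 first-place votes: Dev 7, Ben 4, Sam 6, Rosa 0, Farid 13, Maya 0. Farid and Dev advance.
Runoff: Farid is ranked above Dev on 13 ballots, Dev above Farid on 17.

Dev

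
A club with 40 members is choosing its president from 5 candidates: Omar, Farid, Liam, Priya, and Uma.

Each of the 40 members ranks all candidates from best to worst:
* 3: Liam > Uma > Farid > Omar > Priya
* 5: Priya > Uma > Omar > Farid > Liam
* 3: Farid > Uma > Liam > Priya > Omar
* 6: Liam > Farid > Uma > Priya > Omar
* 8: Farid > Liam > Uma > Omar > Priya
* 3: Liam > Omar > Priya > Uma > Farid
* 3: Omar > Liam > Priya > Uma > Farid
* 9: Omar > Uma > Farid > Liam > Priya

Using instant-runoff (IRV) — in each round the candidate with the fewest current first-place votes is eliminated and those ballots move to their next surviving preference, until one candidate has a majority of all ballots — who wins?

Round 1: Omar 12, Farid 11, Liam 12, Priya 5, Uma 0. Uma eliminated.
Round 2: Omar 12, Farid 11, Liam 12, Priya 5. Priya eliminated.
Round 3: Omar 17, Farid 11, Liam 12. Farid eliminated.
Round 4: Omar 17, Liam 23. Liam has a majority (≥21).

Liam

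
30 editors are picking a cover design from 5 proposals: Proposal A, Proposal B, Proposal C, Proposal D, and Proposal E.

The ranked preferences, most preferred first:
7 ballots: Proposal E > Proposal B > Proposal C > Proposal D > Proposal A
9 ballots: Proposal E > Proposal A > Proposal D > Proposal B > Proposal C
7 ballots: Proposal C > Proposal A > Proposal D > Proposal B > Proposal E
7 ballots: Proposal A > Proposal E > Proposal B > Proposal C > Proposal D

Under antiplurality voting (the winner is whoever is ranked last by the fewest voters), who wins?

Last-place votes: Proposal A 7, Proposal B 0, Proposal C 9, Proposal D 7, Proposal E 7.

Proposal B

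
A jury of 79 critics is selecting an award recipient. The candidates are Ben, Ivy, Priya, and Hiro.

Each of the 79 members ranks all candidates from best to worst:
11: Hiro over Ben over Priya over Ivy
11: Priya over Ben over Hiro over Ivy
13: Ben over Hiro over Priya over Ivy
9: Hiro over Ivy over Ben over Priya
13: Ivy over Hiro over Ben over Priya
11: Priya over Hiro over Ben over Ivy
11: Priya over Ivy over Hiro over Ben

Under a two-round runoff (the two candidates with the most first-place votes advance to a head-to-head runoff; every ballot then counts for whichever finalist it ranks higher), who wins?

Round 1 first-place votes: Ben 13, Ivy 13, Priya 33, Hiro 20. Priya and Hiro advance.
Runoff: Priya is ranked above Hiro on 33 ballots, Hiro above Priya on 46.

Hiro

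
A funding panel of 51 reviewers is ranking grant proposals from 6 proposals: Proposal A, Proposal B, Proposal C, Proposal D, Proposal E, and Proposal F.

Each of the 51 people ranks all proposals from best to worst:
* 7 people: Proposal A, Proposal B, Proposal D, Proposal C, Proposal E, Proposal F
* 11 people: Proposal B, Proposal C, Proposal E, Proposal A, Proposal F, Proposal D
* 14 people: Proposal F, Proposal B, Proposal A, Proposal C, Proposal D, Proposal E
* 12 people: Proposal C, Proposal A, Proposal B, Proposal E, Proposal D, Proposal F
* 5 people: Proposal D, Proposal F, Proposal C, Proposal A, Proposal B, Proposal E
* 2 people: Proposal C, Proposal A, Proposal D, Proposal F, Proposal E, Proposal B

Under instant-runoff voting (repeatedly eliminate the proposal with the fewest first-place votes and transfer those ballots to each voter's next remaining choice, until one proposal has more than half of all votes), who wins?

Proposal B

Round 1: Proposal A 7, Proposal B 11, Proposal C 14, Proposal D 5, Proposal E 0, Proposal F 14. Proposal E eliminated.
Round 2: Proposal A 7, Proposal B 11, Proposal C 14, Proposal D 5, Proposal F 14. Proposal D eliminated.
Round 3: Proposal A 7, Proposal B 11, Proposal C 14, Proposal F 19. Proposal A eliminated.
Round 4: Proposal B 18, Proposal C 14, Proposal F 19. Proposal C eliminated.
Round 5: Proposal B 30, Proposal F 21. Proposal B has a majority (≥26).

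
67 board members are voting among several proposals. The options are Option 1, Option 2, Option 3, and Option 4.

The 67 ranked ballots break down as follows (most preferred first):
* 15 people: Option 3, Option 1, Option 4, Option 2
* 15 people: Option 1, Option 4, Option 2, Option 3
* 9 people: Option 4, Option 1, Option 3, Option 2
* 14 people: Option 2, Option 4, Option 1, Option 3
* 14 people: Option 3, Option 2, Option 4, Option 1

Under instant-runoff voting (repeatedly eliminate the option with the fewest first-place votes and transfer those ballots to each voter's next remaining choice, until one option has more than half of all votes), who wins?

Round 1: Option 1 15, Option 2 14, Option 3 29, Option 4 9. Option 4 eliminated.
Round 2: Option 1 24, Option 2 14, Option 3 29. Option 2 eliminated.
Round 3: Option 1 38, Option 3 29. Option 1 has a majority (≥34).

Option 1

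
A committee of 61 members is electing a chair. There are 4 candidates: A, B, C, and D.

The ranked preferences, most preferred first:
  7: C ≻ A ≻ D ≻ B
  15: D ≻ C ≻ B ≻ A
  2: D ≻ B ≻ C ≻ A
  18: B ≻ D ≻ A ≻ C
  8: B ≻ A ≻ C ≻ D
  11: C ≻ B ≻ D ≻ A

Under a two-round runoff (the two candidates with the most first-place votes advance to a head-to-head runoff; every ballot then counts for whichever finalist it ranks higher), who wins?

C

Round 1 first-place votes: A 0, B 26, C 18, D 17. B and C advance.
Runoff: B is ranked above C on 28 ballots, C above B on 33.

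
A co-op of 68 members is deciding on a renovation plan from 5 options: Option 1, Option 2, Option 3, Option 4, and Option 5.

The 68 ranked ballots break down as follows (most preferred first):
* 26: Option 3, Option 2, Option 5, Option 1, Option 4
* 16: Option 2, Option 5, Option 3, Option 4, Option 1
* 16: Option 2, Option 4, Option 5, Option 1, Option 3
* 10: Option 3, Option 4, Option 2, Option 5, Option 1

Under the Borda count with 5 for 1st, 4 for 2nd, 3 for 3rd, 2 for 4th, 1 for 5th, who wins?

Option 1: 26×2 + 16×1 + 16×2 + 10×1 = 110
Option 2: 26×4 + 16×5 + 16×5 + 10×3 = 294
Option 3: 26×5 + 16×3 + 16×1 + 10×5 = 244
Option 4: 26×1 + 16×2 + 16×4 + 10×4 = 162
Option 5: 26×3 + 16×4 + 16×3 + 10×2 = 210

Option 2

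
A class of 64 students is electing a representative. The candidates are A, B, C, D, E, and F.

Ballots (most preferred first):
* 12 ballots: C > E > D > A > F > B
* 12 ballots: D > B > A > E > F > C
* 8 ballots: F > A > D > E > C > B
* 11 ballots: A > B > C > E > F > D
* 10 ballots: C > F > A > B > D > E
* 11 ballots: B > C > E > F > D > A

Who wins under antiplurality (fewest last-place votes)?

F

Last-place votes: A 11, B 20, C 12, D 11, E 10, F 0.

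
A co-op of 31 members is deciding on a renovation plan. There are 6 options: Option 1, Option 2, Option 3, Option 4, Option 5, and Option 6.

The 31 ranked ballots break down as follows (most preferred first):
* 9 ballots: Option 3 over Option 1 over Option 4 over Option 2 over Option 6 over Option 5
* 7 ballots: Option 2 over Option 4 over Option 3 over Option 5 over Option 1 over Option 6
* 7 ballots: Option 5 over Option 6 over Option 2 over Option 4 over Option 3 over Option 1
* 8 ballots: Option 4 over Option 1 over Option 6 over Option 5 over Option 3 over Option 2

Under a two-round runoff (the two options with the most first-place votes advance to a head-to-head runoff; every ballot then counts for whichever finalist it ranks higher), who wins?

Round 1 first-place votes: Option 1 0, Option 2 7, Option 3 9, Option 4 8, Option 5 7, Option 6 0. Option 3 and Option 4 advance.
Runoff: Option 3 is ranked above Option 4 on 9 ballots, Option 4 above Option 3 on 22.

Option 4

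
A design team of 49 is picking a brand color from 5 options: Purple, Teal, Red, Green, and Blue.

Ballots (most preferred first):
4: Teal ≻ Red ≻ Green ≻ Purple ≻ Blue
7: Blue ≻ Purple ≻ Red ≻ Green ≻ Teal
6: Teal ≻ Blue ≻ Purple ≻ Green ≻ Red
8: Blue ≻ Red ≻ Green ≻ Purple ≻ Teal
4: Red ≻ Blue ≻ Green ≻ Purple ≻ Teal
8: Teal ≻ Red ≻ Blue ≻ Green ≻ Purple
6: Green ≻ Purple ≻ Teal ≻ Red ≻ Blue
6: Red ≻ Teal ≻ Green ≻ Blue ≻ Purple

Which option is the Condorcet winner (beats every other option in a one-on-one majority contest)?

Red vs Purple: 30–19
Red vs Teal: 25–24
Red vs Green: 37–12
Red vs Blue: 28–21
Red beats every other option.

Red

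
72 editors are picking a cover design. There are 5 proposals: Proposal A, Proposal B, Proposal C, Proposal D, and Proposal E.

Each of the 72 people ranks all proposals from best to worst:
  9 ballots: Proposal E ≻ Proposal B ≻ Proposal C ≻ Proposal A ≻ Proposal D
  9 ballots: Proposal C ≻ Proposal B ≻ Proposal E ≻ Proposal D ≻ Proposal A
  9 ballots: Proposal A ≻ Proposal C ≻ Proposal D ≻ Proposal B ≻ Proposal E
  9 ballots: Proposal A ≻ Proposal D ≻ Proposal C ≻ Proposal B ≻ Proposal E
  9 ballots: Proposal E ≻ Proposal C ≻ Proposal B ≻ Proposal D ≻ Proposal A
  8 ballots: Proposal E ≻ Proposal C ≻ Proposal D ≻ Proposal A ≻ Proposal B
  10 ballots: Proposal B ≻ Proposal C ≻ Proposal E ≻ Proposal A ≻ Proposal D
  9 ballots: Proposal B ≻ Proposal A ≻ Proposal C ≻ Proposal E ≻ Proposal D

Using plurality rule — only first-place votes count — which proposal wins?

Proposal E

First-place votes: Proposal A 18, Proposal B 19, Proposal C 9, Proposal D 0, Proposal E 26.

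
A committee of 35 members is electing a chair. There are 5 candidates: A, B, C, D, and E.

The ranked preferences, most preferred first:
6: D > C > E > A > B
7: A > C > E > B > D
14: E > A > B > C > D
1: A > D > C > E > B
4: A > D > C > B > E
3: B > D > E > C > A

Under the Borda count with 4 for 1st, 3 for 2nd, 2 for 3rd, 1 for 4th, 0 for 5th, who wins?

A

A: 6×1 + 7×4 + 14×3 + 1×4 + 4×4 + 3×0 = 96
B: 6×0 + 7×1 + 14×2 + 1×0 + 4×1 + 3×4 = 51
C: 6×3 + 7×3 + 14×1 + 1×2 + 4×2 + 3×1 = 66
D: 6×4 + 7×0 + 14×0 + 1×3 + 4×3 + 3×3 = 48
E: 6×2 + 7×2 + 14×4 + 1×1 + 4×0 + 3×2 = 89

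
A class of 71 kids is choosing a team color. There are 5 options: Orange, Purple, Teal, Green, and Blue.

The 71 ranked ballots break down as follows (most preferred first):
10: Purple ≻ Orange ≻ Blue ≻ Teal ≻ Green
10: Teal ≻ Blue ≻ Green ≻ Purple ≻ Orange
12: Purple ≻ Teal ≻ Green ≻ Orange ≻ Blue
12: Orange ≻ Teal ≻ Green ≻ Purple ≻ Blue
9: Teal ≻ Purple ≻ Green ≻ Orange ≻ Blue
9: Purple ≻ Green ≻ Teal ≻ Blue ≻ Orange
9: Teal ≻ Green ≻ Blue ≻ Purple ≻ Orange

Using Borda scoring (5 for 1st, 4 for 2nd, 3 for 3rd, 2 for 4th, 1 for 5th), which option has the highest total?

Teal

Orange: 10×4 + 10×1 + 12×2 + 12×5 + 9×2 + 9×1 + 9×1 = 170
Purple: 10×5 + 10×2 + 12×5 + 12×2 + 9×4 + 9×5 + 9×2 = 253
Teal: 10×2 + 10×5 + 12×4 + 12×4 + 9×5 + 9×3 + 9×5 = 283
Green: 10×1 + 10×3 + 12×3 + 12×3 + 9×3 + 9×4 + 9×4 = 211
Blue: 10×3 + 10×4 + 12×1 + 12×1 + 9×1 + 9×2 + 9×3 = 148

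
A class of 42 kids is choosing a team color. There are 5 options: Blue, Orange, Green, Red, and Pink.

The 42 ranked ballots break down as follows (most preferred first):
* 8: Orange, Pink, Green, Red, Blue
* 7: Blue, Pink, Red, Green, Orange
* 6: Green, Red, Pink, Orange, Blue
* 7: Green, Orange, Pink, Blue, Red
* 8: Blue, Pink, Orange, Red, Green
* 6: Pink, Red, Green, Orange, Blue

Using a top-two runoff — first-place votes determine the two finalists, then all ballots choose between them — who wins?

Green

Round 1 first-place votes: Blue 15, Orange 8, Green 13, Red 0, Pink 6. Blue and Green advance.
Runoff: Blue is ranked above Green on 15 ballots, Green above Blue on 27.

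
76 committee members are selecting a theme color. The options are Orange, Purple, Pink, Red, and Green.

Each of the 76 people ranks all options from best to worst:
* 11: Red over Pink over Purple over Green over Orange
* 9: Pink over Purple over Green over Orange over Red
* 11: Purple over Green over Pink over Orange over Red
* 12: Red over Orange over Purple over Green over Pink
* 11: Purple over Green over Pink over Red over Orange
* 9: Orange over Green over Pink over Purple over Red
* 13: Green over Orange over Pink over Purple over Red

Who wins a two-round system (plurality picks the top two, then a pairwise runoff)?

Round 1 first-place votes: Orange 9, Purple 22, Pink 9, Red 23, Green 13. Red and Purple advance.
Runoff: Red is ranked above Purple on 23 ballots, Purple above Red on 53.

Purple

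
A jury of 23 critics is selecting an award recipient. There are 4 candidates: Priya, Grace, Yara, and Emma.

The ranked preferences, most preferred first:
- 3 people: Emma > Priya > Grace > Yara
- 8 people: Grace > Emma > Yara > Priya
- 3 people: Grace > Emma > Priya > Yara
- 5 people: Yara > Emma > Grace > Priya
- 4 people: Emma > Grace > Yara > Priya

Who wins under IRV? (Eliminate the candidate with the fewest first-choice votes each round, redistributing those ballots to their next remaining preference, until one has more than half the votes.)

Emma

Round 1: Priya 0, Grace 11, Yara 5, Emma 7. Priya eliminated.
Round 2: Grace 11, Yara 5, Emma 7. Yara eliminated.
Round 3: Grace 11, Emma 12. Emma has a majority (≥12).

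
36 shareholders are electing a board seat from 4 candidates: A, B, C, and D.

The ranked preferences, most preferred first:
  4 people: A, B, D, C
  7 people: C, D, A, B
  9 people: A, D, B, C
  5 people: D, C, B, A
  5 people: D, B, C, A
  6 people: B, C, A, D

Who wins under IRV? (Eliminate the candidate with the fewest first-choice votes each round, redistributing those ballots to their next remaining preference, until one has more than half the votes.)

Round 1: A 13, B 6, C 7, D 10. B eliminated.
Round 2: A 13, C 13, D 10. D eliminated.
Round 3: A 13, C 23. C has a majority (≥19).

C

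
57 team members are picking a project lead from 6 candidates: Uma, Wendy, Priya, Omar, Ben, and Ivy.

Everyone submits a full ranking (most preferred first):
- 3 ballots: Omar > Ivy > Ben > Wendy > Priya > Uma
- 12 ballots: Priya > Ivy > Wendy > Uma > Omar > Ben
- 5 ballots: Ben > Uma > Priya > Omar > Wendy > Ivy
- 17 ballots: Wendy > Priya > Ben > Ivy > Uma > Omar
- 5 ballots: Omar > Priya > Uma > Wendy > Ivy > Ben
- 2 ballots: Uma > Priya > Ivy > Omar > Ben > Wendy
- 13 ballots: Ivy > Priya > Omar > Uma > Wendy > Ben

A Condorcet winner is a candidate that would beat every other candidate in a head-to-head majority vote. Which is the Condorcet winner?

Priya vs Uma: 50–7
Priya vs Wendy: 37–20
Priya vs Omar: 49–8
Priya vs Ben: 49–8
Priya vs Ivy: 41–16
Priya beats every other candidate.

Priya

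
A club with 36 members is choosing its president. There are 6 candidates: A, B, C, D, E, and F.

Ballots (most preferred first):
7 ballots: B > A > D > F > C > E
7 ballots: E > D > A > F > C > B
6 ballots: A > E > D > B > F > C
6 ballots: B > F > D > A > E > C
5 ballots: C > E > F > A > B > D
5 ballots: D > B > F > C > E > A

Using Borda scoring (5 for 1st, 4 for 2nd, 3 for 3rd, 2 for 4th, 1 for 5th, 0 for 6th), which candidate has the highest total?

A: 7×4 + 7×3 + 6×5 + 6×2 + 5×2 + 5×0 = 101
B: 7×5 + 7×0 + 6×2 + 6×5 + 5×1 + 5×4 = 102
C: 7×1 + 7×1 + 6×0 + 6×0 + 5×5 + 5×2 = 49
D: 7×3 + 7×4 + 6×3 + 6×3 + 5×0 + 5×5 = 110
E: 7×0 + 7×5 + 6×4 + 6×1 + 5×4 + 5×1 = 90
F: 7×2 + 7×2 + 6×1 + 6×4 + 5×3 + 5×3 = 88

D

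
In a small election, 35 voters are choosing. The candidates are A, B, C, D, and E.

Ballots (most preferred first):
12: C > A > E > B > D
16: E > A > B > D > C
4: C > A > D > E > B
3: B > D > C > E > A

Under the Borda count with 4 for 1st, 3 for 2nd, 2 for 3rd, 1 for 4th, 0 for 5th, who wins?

A

A: 12×3 + 16×3 + 4×3 + 3×0 = 96
B: 12×1 + 16×2 + 4×0 + 3×4 = 56
C: 12×4 + 16×0 + 4×4 + 3×2 = 70
D: 12×0 + 16×1 + 4×2 + 3×3 = 33
E: 12×2 + 16×4 + 4×1 + 3×1 = 95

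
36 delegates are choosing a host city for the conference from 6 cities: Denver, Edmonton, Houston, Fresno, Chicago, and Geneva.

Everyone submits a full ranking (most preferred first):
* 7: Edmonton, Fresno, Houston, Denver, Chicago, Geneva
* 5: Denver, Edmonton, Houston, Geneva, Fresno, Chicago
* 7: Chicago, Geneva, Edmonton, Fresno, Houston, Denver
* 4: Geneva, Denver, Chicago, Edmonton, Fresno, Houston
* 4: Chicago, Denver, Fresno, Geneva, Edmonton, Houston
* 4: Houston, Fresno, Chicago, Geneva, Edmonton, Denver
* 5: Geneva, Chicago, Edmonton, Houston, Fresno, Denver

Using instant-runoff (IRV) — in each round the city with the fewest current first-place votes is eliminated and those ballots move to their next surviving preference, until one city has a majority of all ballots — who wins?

Round 1: Denver 5, Edmonton 7, Houston 4, Fresno 0, Chicago 11, Geneva 9. Fresno eliminated.
Round 2: Denver 5, Edmonton 7, Houston 4, Chicago 11, Geneva 9. Houston eliminated.
Round 3: Denver 5, Edmonton 7, Chicago 15, Geneva 9. Denver eliminated.
Round 4: Edmonton 12, Chicago 15, Geneva 9. Geneva eliminated.
Round 5: Edmonton 12, Chicago 24. Chicago has a majority (≥19).

Chicago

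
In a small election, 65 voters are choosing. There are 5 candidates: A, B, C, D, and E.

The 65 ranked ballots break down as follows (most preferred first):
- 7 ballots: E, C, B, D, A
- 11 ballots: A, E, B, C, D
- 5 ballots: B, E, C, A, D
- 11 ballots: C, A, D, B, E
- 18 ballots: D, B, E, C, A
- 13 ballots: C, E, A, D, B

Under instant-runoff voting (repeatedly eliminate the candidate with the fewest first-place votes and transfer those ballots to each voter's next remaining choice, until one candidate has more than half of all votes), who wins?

E

Round 1: A 11, B 5, C 24, D 18, E 7. B eliminated.
Round 2: A 11, C 24, D 18, E 12. A eliminated.
Round 3: C 24, D 18, E 23. D eliminated.
Round 4: C 24, E 41. E has a majority (≥33).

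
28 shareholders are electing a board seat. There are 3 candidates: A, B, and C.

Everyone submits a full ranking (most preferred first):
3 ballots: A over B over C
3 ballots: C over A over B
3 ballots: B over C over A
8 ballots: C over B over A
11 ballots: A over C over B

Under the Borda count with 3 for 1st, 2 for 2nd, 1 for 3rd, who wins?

C

A: 3×3 + 3×2 + 3×1 + 8×1 + 11×3 = 59
B: 3×2 + 3×1 + 3×3 + 8×2 + 11×1 = 45
C: 3×1 + 3×3 + 3×2 + 8×3 + 11×2 = 64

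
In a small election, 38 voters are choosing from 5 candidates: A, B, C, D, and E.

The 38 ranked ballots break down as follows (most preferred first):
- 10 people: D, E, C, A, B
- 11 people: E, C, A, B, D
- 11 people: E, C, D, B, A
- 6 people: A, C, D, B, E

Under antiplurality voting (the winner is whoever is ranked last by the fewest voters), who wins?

C

Last-place votes: A 11, B 10, C 0, D 11, E 6.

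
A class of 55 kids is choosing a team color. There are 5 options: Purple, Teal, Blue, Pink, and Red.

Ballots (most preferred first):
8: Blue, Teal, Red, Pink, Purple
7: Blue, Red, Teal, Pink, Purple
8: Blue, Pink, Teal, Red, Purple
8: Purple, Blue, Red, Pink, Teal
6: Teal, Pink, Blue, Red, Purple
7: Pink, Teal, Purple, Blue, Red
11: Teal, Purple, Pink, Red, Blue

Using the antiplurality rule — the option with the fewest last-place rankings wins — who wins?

Pink

Last-place votes: Purple 29, Teal 8, Blue 11, Pink 0, Red 7.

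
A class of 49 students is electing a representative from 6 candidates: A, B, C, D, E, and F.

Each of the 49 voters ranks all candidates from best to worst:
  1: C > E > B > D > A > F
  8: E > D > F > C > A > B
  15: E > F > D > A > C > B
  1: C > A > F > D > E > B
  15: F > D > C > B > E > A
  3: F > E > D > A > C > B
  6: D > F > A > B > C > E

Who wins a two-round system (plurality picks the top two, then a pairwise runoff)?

Round 1 first-place votes: A 0, B 0, C 2, D 6, E 23, F 18. E and F advance.
Runoff: E is ranked above F on 24 ballots, F above E on 25.

F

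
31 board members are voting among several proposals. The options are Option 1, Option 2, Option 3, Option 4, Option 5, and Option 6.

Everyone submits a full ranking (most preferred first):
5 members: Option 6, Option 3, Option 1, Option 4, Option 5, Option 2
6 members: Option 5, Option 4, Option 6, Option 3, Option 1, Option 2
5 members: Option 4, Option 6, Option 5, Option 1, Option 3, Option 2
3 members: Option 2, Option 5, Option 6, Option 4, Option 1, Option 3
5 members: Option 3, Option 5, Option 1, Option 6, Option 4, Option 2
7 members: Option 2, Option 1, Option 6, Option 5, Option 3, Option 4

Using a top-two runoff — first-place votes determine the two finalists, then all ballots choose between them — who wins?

Round 1 first-place votes: Option 1 0, Option 2 10, Option 3 5, Option 4 5, Option 5 6, Option 6 5. Option 2 and Option 5 advance.
Runoff: Option 2 is ranked above Option 5 on 10 ballots, Option 5 above Option 2 on 21.

Option 5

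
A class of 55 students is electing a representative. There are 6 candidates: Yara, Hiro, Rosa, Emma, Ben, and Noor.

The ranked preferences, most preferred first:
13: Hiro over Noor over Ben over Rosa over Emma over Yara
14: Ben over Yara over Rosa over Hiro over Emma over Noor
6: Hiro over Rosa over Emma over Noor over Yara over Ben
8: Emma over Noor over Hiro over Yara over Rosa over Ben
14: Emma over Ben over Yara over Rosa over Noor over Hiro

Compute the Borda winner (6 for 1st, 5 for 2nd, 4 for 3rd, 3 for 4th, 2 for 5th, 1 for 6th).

Yara: 13×1 + 14×5 + 6×2 + 8×3 + 14×4 = 175
Hiro: 13×6 + 14×3 + 6×6 + 8×4 + 14×1 = 202
Rosa: 13×3 + 14×4 + 6×5 + 8×2 + 14×3 = 183
Emma: 13×2 + 14×2 + 6×4 + 8×6 + 14×6 = 210
Ben: 13×4 + 14×6 + 6×1 + 8×1 + 14×5 = 220
Noor: 13×5 + 14×1 + 6×3 + 8×5 + 14×2 = 165

Ben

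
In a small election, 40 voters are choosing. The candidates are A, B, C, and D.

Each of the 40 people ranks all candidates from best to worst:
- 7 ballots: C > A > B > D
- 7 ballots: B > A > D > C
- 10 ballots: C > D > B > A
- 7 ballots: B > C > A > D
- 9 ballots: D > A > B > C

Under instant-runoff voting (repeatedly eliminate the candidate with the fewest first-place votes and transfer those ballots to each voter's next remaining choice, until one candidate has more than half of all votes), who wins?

Round 1: A 0, B 14, C 17, D 9. A eliminated.
Round 2: B 14, C 17, D 9. D eliminated.
Round 3: B 23, C 17. B has a majority (≥21).

B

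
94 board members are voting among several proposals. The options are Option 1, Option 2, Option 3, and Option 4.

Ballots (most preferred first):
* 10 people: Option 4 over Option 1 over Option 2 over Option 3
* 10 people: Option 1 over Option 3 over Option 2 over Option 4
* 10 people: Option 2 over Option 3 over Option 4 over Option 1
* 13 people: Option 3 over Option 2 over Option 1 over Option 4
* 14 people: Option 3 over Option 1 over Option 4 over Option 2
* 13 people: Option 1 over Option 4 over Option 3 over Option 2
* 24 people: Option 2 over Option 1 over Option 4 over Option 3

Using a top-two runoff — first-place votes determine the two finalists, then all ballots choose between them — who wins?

Option 3

Round 1 first-place votes: Option 1 23, Option 2 34, Option 3 27, Option 4 10. Option 2 and Option 3 advance.
Runoff: Option 2 is ranked above Option 3 on 44 ballots, Option 3 above Option 2 on 50.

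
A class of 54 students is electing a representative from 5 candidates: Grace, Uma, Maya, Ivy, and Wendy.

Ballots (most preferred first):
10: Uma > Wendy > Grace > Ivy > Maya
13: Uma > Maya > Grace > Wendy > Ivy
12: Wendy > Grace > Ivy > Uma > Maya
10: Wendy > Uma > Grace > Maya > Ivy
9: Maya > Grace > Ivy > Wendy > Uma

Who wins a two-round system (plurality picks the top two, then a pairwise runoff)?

Wendy

Round 1 first-place votes: Grace 0, Uma 23, Maya 9, Ivy 0, Wendy 22. Uma and Wendy advance.
Runoff: Uma is ranked above Wendy on 23 ballots, Wendy above Uma on 31.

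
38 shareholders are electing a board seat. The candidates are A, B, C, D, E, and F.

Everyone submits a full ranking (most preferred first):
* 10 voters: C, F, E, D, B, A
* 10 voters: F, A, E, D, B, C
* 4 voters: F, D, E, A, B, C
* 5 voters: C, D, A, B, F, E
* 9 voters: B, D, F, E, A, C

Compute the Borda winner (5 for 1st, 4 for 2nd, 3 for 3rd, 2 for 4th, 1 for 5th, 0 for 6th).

A: 10×0 + 10×4 + 4×2 + 5×3 + 9×1 = 72
B: 10×1 + 10×1 + 4×1 + 5×2 + 9×5 = 79
C: 10×5 + 10×0 + 4×0 + 5×5 + 9×0 = 75
D: 10×2 + 10×2 + 4×4 + 5×4 + 9×4 = 112
E: 10×3 + 10×3 + 4×3 + 5×0 + 9×2 = 90
F: 10×4 + 10×5 + 4×5 + 5×1 + 9×3 = 142

F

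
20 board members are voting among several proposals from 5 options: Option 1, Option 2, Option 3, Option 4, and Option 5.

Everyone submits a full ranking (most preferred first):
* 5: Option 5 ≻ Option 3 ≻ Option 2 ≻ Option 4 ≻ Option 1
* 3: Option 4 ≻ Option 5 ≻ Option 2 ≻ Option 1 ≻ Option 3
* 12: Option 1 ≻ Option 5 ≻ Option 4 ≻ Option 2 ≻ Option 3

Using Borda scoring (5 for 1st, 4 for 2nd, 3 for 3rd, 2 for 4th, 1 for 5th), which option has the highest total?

Option 1: 5×1 + 3×2 + 12×5 = 71
Option 2: 5×3 + 3×3 + 12×2 = 48
Option 3: 5×4 + 3×1 + 12×1 = 35
Option 4: 5×2 + 3×5 + 12×3 = 61
Option 5: 5×5 + 3×4 + 12×4 = 85

Option 5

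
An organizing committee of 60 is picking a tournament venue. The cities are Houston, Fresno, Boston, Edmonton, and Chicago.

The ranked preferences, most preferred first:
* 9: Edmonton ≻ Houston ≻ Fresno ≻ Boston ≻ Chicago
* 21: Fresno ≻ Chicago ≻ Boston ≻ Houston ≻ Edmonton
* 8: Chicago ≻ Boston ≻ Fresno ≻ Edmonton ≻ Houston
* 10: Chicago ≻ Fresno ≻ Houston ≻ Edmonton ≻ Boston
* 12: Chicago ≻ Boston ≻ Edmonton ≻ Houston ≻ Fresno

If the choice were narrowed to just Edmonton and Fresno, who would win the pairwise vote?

Fresno

Edmonton is ranked above Fresno on 21 ballots; Fresno above Edmonton on 39.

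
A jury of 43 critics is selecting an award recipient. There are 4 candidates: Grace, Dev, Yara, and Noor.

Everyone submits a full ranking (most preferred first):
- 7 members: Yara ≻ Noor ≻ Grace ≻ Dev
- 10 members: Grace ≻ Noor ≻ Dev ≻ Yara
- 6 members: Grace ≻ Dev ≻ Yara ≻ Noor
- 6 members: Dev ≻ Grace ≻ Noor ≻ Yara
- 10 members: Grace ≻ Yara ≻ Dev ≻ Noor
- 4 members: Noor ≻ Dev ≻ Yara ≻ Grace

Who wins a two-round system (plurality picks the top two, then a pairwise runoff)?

Round 1 first-place votes: Grace 26, Dev 6, Yara 7, Noor 4. Grace and Yara advance.
Runoff: Grace is ranked above Yara on 32 ballots, Yara above Grace on 11.

Grace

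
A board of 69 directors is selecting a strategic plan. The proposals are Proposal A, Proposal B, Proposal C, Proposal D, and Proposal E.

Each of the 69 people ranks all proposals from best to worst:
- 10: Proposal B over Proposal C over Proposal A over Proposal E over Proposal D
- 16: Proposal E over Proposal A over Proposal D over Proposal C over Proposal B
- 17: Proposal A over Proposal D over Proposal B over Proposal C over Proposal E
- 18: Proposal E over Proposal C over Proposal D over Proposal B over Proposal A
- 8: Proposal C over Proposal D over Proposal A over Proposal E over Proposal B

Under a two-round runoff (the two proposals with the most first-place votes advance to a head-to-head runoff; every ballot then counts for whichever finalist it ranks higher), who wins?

Round 1 first-place votes: Proposal A 17, Proposal B 10, Proposal C 8, Proposal D 0, Proposal E 34. Proposal E and Proposal A advance.
Runoff: Proposal E is ranked above Proposal A on 34 ballots, Proposal A above Proposal E on 35.

Proposal A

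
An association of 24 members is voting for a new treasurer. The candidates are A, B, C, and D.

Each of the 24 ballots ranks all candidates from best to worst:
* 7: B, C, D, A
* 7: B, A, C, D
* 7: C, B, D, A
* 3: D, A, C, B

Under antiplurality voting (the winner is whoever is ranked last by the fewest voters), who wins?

C

Last-place votes: A 14, B 3, C 0, D 7.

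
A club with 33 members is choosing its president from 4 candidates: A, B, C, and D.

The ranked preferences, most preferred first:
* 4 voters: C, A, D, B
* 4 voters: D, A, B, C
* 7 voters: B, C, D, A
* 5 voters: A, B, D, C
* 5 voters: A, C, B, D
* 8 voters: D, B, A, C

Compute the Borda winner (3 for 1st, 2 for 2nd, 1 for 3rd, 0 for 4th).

B

A: 4×2 + 4×2 + 7×0 + 5×3 + 5×3 + 8×1 = 54
B: 4×0 + 4×1 + 7×3 + 5×2 + 5×1 + 8×2 = 56
C: 4×3 + 4×0 + 7×2 + 5×0 + 5×2 + 8×0 = 36
D: 4×1 + 4×3 + 7×1 + 5×1 + 5×0 + 8×3 = 52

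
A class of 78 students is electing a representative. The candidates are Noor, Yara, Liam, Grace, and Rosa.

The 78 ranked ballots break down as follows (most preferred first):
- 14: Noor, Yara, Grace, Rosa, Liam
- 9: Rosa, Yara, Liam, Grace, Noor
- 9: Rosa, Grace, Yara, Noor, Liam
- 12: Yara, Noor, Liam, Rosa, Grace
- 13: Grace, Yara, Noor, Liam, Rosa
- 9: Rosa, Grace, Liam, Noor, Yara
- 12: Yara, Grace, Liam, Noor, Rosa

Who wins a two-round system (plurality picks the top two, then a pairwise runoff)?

Yara

Round 1 first-place votes: Noor 14, Yara 24, Liam 0, Grace 13, Rosa 27. Rosa and Yara advance.
Runoff: Rosa is ranked above Yara on 27 ballots, Yara above Rosa on 51.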